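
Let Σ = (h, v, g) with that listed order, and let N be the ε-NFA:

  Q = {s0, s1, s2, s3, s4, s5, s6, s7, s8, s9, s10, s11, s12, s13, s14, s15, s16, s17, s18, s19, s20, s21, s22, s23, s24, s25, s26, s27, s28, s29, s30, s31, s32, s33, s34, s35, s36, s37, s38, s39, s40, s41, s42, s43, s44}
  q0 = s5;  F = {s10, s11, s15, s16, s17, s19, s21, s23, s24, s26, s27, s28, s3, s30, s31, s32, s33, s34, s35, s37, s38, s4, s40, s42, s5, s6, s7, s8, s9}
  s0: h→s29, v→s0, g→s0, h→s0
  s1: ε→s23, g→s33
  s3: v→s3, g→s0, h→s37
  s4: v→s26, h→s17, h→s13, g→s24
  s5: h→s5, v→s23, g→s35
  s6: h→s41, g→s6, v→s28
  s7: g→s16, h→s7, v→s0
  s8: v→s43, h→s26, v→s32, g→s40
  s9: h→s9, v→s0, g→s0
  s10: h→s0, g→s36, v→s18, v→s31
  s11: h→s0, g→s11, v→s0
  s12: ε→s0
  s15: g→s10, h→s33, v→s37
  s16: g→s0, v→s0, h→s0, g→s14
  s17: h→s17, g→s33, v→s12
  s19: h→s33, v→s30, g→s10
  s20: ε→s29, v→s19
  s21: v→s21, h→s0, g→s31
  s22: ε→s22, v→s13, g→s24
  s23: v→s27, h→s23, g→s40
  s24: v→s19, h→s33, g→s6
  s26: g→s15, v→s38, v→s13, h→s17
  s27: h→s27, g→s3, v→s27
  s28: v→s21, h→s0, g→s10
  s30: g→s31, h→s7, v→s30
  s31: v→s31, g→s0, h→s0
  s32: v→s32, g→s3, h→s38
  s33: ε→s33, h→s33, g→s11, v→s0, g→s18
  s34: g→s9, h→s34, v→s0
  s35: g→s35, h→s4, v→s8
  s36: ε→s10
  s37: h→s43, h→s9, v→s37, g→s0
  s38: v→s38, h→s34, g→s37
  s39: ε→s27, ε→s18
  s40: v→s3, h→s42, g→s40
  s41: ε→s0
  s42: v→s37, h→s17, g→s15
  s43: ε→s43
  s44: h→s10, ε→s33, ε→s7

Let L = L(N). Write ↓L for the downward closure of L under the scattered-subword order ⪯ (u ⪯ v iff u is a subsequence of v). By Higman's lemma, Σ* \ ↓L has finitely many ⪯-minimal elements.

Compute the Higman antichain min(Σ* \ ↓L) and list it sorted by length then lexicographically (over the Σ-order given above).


|Q|=45, |F|=29, |δ|=115 (12 ε).
min D↑ (30 st, q0=0, F={14}): 0:h→0,v→1,g→2 1:h→1,v→3,g→4 2:h→5,v→6,g→2 3:h→3,v→3,g→7 4:h→8,v→7,g→4 5:h→9,v→10,g→11 6:h→10,v→12,g→4 7:h→13,v→7,g→14 8:h→9,v→13,g→15 9:h→9,v→14,g→16 10:h→9,v→17,g→15 11:h→16,v→18,g→19 12:h→17,v→12,g→7 13:h→20,v→13,g→14 14:h→14,v→14,g→14 15:h→16,v→13,g→21 16:h→16,v→14,g→22 17:h→23,v→17,g→13 18:h→16,v→24,g→21 19:h→14,v→25,g→19 20:h→20,v→14,g→14 21:h→14,v→26,g→21 22:h→14,v→14,g→22 23:h→23,v→14,g→20 24:h→27,v→24,g→26 25:h→14,v→28,g→21 26:h→14,v→26,g→14 27:h→27,v→14,g→29 28:h→14,v→28,g→26 29:h→14,v→14,g→14 [Hopcroft].
'vvgg': run [38, 32, 19, 9, 3] end={s0,s14,s29} ∉↓L; 4/4 deletions ∈↓L.
'vgvg': run [38, 32, 19, 9, 2] end={s0,s29} — reject; 4/4 deletions ∈↓L.
'ghhv': |S_i|=[38, 35, 30, 15, 3] end={s0,s12,s29} rej; 4/4 del acc.
'ghggh': run [38, 35, 30, 22, 13, 3] end={s0,s29,s41} rej; 5/5 single-dels accept.
4 minimals (antichain).

min(Σ*\↓L) = [vvgg, vgvg, ghhv, ghggh].


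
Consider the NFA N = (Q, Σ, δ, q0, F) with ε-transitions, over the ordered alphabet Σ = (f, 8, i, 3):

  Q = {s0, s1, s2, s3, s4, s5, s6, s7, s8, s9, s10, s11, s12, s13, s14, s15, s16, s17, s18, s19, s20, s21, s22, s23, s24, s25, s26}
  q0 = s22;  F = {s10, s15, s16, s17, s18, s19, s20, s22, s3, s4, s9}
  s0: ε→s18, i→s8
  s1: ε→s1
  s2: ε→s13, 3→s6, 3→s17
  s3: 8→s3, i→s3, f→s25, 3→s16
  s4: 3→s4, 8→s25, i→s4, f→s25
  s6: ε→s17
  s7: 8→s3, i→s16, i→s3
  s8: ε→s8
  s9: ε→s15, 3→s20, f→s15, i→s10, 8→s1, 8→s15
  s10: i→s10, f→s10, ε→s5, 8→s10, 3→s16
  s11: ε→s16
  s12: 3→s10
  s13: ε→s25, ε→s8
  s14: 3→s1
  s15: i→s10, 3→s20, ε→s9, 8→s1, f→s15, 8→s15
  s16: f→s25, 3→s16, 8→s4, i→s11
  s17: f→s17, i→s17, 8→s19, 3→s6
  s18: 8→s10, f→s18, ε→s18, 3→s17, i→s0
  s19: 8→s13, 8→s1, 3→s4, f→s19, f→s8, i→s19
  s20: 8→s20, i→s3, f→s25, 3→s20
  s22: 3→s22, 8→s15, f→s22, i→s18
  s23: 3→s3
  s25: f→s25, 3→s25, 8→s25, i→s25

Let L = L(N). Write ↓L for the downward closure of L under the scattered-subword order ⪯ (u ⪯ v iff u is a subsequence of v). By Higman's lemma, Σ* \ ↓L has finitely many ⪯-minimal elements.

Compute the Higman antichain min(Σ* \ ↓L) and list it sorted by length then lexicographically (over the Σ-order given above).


Antichain: [83f, i388].

|Q|=27, |F|=11, |δ|=73 (12 ε).
min D↑ (11 st, q0=0, F={7}): 0:f→0,8→1,i→2,3→0 1:f→1,8→1,i→3,3→4 2:f→2,8→3,i→2,3→5 3:f→3,8→3,i→3,3→6 4:f→7,8→4,i→8,3→4 5:f→5,8→9,i→5,3→5 6:f→7,8→10,i→6,3→6 7:f→7,8→7,i→7,3→7 8:f→7,8→8,i→8,3→6 9:f→9,8→7,i→9,3→10 10:f→7,8→7,i→10,3→10 (ε-aug+det+¬).
'83f': N↓-sim [19, 14, 6, 1] end={s25} rej; 3/3 del acc.
'i388': N↓-sim [19, 15, 10, 6, 4] end={s1,s13,s25,s8} rej; 4/4 single-dels accept.
2 obstructions.


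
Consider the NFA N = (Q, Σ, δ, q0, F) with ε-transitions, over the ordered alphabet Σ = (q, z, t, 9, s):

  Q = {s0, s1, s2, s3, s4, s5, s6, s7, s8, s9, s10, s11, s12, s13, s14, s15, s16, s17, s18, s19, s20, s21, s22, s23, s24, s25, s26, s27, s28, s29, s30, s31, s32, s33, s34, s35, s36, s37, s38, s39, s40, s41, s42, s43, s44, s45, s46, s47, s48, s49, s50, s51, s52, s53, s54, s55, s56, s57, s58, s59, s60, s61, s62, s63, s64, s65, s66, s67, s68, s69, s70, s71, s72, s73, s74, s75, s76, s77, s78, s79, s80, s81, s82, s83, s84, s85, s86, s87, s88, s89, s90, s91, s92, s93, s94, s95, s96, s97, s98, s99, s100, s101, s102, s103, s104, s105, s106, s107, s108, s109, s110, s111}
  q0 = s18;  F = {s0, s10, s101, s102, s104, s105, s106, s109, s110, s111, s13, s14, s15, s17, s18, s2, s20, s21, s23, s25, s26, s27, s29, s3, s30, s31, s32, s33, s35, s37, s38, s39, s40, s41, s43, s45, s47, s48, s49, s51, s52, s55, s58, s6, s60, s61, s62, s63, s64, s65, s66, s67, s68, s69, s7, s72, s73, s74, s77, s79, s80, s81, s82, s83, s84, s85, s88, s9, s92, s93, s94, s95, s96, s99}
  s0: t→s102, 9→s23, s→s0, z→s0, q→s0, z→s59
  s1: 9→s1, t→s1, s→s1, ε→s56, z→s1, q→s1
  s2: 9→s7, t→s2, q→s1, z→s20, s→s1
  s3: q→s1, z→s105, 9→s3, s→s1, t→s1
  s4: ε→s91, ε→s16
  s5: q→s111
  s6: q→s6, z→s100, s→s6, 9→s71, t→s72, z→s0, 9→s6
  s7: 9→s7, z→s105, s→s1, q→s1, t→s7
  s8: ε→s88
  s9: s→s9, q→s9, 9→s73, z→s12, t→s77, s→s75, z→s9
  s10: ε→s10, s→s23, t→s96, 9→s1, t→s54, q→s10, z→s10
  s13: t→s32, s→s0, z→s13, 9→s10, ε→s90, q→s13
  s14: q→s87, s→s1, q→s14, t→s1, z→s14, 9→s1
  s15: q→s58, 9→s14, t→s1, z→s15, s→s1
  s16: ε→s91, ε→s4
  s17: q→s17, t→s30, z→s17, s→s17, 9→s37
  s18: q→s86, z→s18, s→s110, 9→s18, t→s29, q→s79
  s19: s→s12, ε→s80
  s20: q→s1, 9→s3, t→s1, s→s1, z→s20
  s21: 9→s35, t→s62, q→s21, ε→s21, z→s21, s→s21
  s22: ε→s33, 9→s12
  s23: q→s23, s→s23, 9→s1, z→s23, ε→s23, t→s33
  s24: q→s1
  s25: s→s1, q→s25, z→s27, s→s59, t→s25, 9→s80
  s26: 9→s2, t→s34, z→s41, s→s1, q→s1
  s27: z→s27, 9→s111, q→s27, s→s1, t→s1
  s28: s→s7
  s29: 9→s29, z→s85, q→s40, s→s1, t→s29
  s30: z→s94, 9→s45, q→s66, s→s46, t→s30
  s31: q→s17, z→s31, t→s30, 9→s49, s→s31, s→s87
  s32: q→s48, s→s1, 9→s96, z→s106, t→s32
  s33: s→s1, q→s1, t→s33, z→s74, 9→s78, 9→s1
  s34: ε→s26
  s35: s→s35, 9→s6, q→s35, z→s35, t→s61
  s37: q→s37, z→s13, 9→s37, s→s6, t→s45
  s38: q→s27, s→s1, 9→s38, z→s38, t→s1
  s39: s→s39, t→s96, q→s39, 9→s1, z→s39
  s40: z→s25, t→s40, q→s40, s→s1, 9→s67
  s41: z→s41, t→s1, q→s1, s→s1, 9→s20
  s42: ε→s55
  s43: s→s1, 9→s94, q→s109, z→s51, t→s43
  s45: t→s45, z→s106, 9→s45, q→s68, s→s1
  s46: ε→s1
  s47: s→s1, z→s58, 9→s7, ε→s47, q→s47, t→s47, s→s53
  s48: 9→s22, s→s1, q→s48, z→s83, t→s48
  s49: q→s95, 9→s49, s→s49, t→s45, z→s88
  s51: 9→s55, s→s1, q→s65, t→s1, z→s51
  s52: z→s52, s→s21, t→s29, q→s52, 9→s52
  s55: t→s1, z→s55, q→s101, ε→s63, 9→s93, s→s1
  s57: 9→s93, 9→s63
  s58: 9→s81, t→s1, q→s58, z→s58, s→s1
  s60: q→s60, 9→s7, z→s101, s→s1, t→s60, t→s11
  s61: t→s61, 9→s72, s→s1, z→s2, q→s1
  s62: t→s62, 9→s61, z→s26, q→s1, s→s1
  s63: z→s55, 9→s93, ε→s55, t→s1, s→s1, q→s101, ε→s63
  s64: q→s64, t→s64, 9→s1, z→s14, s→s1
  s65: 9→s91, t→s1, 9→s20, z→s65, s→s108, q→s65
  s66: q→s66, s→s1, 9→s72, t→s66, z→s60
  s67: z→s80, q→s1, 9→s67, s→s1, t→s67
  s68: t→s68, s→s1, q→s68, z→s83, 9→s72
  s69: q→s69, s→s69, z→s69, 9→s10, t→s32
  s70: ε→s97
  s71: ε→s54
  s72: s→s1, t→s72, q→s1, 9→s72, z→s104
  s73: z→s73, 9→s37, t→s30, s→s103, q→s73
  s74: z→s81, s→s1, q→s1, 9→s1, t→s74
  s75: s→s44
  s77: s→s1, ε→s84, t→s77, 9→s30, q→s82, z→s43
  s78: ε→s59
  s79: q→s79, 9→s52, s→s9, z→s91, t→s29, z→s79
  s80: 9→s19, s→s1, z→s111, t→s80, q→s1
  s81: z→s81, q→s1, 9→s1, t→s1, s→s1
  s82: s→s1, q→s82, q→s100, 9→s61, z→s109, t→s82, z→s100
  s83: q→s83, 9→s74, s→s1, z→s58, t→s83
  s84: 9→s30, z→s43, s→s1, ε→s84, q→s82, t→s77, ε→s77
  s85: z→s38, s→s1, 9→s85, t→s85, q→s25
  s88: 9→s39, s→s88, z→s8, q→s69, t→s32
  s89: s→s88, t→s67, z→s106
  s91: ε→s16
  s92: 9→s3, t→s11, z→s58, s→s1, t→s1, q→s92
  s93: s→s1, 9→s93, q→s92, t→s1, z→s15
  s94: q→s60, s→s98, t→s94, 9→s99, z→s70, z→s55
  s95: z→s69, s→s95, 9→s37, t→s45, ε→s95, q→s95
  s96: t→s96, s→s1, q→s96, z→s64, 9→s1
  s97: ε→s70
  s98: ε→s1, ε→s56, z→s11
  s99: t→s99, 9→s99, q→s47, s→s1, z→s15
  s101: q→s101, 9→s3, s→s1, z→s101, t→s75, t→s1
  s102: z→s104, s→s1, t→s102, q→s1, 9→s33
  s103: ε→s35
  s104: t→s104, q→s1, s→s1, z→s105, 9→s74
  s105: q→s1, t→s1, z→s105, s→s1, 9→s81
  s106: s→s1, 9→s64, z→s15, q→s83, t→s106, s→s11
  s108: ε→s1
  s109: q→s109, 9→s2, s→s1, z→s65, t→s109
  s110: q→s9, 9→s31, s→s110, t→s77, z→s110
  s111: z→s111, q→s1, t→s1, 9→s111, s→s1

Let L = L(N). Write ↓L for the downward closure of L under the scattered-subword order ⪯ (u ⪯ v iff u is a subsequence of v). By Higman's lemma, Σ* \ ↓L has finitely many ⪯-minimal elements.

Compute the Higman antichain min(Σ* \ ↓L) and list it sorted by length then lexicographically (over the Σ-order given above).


|Q|=112, |F|=74, |δ|=440 (32 ε).
min D↑ (73 st, q0=0, F={8}): 0:q→1,z→0,t→2,9→0,s→3 1:q→1,z→1,t→2,9→4,s→5 2:q→6,z→7,t→2,9→2,s→8 3:q→5,z→3,t→9,9→10,s→3 4:q→4,z→4,t→2,9→4,s→11 5:q→5,z→5,t→9,9→12,s→5 6:q→6,z→13,t→6,9→14,s→8 7:q→13,z→15,t→7,9→7,s→8 8:q→8,z→8,t→8,9→8,s→8 9:q→16,z→17,t→9,9→18,s→8 10:q→19,z→10,t→18,9→20,s→10 11:q→11,z→11,t→21,9→22,s→11 12:q→12,z→12,t→18,9→23,s→22 13:q→13,z→24,t→13,9→25,s→8 14:q→8,z→25,t→14,9→14,s→8 15:q→24,z→15,t→8,9→15,s→8 16:q→16,z→26,t→16,9→27,s→8 17:q→26,z→28,t→17,9→29,s→8 18:q→30,z→29,t→18,9→31,s→8 19:q→19,z→19,t→18,9→23,s→19 20:q→32,z→33,t→31,9→20,s→20 21:q→8,z→34,t→21,9→27,s→8 22:q→22,z→22,t→27,9→35,s→22 23:q→23,z→36,t→31,9→23,s→35 24:q→24,z→24,t→8,9→37,s→8 25:q→8,z→37,t→25,9→25,s→8 26:q→26,z→38,t→26,9→39,s→8 27:q→8,z→39,t→27,9→40,s→8 28:q→38,z→28,t→8,9→41,s→8 29:q→42,z→41,t→29,9→43,s→8 30:q→30,z→42,t→30,9→40,s→8 31:q→44,z→45,t→31,9→31,s→8 32:q→32,z→46,t→31,9→23,s→32 33:q→46,z→33,t→47,9→48,s→33 34:q→8,z→49,t→34,9→39,s→8 35:q→35,z→50,t→40,9→35,s→35 36:q→36,z→36,t→47,9→51,s→50 37:q→8,z→37,t→8,9→37,s→8 38:q→38,z→38,t→8,9→52,s→8 39:q→8,z→52,t→39,9→53,s→8 40:q→8,z→54,t→40,9→40,s→8 41:q→55,z→41,t→8,9→56,s→8 42:q→42,z→55,t→42,9→53,s→8 43:q→57,z→58,t→43,9→43,s→8 44:q→44,z→59,t→44,9→40,s→8 45:q→59,z→58,t→45,9→60,s→8 46:q→46,z→46,t→47,9→51,s→46 47:q→61,z→45,t→47,9→62,s→8 48:q→48,z→48,t→62,9→8,s→48 49:q→8,z→49,t→8,9→52,s→8 50:q→50,z→50,t→63,9→64,s→50 51:q→51,z→51,t→62,9→8,s→64 52:q→8,z→52,t→8,9→65,s→8 53:q→8,z→66,t→53,9→53,s→8 54:q→8,z→66,t→54,9→67,s→8 55:q→55,z→55,t→8,9→65,s→8 56:q→68,z→58,t→8,9→56,s→8 57:q→57,z→69,t→57,9→53,s→8 58:q→69,z→58,t→8,9→70,s→8 59:q→59,z→69,t→59,9→67,s→8 60:q→60,z→70,t→60,9→8,s→8 61:q→61,z→59,t→61,9→71,s→8 62:q→62,z→60,t→62,9→8,s→8 63:q→8,z→54,t→63,9→71,s→8 64:q→64,z→64,t→71,9→8,s→64 65:q→8,z→66,t→8,9→65,s→8 66:q→8,z→66,t→8,9→72,s→8 67:q→8,z→72,t→67,9→8,s→8 68:q→68,z→69,t→8,9→65,s→8 69:q→69,z→69,t→8,9→72,s→8 70:q→70,z→70,t→8,9→8,s→8 71:q→8,z→67,t→71,9→8,s→8 72:q→8,z→72,t→8,9→8,s→8.
'ts': run [102, 76, 10] end={s1,s108,s11,s12,s44,s46,s53,s56,s59,s98} — reject; 2/2 single-dels accept.
'tq9q': |S_i|=[102, 76, 49, 24, 2] end={s1,s56} rej; 4/4 del acc.
'tzzt': |S_i|=[102, 76, 54, 30, 5] end={s1,s11,s44,s56,s75} ∉↓L; 4/4 del acc.
'q9stq': run [102, 96, 81, 35, 20, 2] end={s1,s56} ∉↓L; 5/5 single-dels accept.
's99z99': N↓-sim [102, 88, 73, 49, 34, 17, 5] end={s1,s12,s56,s59,s78} — reject; 6/6 single-dels accept.
5 words, ⪯-incomp.

Antichain: [ts, tq9q, tzzt, q9stq, s99z99].


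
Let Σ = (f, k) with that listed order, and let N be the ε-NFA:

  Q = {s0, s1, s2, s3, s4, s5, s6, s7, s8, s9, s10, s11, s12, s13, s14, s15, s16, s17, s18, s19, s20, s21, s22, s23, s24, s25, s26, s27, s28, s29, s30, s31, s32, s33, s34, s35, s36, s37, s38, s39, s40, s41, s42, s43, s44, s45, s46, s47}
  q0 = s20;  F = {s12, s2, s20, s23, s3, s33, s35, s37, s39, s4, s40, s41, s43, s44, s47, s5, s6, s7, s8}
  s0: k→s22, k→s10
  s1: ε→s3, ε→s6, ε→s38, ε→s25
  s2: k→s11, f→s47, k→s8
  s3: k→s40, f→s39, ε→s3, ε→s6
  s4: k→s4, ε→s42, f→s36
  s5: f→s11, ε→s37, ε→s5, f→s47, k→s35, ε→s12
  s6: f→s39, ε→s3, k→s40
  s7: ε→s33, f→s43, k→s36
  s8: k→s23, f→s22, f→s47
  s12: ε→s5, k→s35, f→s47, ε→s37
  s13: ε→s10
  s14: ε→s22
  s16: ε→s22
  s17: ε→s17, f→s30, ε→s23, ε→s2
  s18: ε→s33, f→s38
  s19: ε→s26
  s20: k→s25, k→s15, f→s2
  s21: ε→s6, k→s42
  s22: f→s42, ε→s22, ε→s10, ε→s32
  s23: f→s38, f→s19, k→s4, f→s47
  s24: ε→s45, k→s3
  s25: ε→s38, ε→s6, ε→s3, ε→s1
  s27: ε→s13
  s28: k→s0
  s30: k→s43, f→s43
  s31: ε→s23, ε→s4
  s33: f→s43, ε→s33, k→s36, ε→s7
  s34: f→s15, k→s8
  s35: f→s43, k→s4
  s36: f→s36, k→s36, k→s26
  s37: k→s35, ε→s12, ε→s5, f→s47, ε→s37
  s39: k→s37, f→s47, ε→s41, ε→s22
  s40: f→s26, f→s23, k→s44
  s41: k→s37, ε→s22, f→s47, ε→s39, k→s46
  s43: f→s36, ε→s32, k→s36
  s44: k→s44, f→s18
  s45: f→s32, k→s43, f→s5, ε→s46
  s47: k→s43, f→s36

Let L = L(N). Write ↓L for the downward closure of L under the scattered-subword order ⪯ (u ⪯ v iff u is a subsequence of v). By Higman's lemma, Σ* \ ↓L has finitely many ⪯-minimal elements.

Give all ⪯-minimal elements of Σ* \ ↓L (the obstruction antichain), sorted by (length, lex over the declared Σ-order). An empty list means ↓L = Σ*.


A = [fff, ffkk, fkkkf, kkfkf, kkkfk].

|Q|=48, |F|=19, |δ|=109 (45 ε).
min D↑ (15 st, q0=0, F={7}): 0:f→1,k→2 1:f→3,k→4 2:f→5,k→6 3:f→7,k→8 4:f→3,k→9 5:f→3,k→10 6:f→9,k→11 7:f→7,k→7 8:f→7,k→7 9:f→3,k→12 10:f→3,k→13 11:f→14,k→11 12:f→7,k→12 13:f→8,k→12 14:f→8,k→7 (ε-aug+det+¬).
'fff': N↓-sim [33, 25, 11, 3] end={s26,s36,s42} — reject; 3/3 single-dels accept.
'ffkk': |S_i|=[33, 25, 11, 4, 2] end={s26,s36} rej; 4/4 single-dels accept.
'fkkkf': N↓-sim [33, 25, 19, 11, 6, 2] end={s26,s36} ∉↓L; 5/5 del acc.
'kkfkf': |S_i|=[33, 31, 21, 14, 6, 2] end={s26,s36} ∉↓L; 5/5 deletions ∈↓L.
'kkkfk': run [33, 31, 21, 12, 8, 2] end={s26,s36} rej; 5/5 deletions ∈↓L.
5 minimals (antichain).


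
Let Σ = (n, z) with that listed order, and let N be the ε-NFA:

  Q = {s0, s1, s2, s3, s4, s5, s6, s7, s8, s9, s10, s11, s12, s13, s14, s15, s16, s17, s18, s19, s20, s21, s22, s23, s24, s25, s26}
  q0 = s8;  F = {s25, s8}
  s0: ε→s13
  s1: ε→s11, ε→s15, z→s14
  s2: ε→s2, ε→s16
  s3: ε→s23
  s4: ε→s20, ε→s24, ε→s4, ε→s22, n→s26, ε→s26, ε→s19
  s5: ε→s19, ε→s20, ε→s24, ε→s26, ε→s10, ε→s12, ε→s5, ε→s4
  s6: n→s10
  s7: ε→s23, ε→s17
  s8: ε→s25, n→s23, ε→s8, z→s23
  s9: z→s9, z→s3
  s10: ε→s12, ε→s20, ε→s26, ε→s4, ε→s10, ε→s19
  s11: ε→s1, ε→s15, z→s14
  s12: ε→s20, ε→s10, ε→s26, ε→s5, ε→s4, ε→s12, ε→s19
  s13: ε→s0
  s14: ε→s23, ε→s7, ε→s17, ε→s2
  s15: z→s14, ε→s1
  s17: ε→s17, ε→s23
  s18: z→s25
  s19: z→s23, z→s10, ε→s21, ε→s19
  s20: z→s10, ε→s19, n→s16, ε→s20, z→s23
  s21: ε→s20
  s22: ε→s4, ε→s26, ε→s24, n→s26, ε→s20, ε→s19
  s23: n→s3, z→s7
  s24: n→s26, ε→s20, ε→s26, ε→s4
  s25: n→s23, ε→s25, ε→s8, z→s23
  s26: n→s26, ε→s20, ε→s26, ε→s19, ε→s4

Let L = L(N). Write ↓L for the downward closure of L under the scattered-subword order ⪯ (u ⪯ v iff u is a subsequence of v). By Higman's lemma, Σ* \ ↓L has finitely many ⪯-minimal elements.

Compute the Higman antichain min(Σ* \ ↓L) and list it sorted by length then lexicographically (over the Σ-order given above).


|Q|=27, |F|=2, |δ|=88 (66 ε).
min D↑ (2 st, q0=0, F={1}): 0:n→1,z→1 1:n→1,z→1 [Hopcroft].
'n': run [6, 4] end={s17,s23,s3,s7} — reject; 1/1 del acc.
'z': N↓-sim [6, 4] end={s17,s23,s3,s7} ∉↓L; 1/1 single-dels accept.
2 minimals (antichain).

Antichain: [n, z].


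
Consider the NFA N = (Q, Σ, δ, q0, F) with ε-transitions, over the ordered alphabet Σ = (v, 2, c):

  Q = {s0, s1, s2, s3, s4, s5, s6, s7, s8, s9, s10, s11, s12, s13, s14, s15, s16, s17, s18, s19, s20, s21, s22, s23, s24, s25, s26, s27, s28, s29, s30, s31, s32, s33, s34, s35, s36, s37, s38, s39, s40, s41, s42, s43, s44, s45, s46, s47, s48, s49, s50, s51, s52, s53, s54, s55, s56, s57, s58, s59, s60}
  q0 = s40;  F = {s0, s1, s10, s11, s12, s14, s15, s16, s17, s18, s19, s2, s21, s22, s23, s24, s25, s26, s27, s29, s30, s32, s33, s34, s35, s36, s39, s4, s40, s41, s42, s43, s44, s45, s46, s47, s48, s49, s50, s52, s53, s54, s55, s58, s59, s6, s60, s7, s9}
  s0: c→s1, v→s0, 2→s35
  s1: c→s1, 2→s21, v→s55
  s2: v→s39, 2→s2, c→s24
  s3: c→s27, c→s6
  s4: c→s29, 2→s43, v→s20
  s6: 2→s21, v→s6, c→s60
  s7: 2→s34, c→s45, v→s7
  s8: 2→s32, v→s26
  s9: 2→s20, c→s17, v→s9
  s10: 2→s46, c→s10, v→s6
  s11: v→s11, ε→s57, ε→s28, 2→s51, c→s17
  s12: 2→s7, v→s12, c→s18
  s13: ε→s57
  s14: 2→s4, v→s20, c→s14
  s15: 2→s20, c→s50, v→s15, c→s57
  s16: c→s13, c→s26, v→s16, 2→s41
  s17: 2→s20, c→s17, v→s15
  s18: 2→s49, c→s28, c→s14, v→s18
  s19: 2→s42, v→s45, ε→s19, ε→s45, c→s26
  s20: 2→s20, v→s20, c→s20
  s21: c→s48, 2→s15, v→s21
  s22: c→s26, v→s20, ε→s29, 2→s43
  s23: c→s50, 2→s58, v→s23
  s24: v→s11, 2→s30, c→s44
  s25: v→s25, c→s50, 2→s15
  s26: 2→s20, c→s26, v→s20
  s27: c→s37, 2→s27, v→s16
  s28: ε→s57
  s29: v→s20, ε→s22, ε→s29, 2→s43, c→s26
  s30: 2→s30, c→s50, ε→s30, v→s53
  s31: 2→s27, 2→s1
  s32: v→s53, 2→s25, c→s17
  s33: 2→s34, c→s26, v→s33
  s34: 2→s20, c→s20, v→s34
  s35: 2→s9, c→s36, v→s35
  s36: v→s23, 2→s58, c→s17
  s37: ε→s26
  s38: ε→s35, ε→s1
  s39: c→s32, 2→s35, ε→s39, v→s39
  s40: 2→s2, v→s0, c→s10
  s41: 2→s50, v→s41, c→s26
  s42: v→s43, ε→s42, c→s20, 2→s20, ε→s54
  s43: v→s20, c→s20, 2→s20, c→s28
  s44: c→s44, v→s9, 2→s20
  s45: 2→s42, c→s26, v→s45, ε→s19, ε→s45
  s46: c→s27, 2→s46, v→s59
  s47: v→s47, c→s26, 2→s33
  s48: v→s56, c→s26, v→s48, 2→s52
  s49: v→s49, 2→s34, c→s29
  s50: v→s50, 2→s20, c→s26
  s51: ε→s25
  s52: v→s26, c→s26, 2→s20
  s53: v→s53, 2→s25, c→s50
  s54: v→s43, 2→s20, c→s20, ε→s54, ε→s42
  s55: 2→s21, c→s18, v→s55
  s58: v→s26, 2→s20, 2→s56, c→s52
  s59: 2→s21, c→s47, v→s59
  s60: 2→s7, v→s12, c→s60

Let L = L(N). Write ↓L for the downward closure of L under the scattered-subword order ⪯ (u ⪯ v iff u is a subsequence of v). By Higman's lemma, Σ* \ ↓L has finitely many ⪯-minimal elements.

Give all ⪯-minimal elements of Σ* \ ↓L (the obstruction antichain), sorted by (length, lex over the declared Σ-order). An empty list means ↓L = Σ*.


A = [v222, 2cc2, c2ccv, v2c2vv, vcvccv, cvc22c].

|Q|=61, |F|=49, |δ|=183 (21 ε).
min D↑ (47 st, q0=0, F={21}): 0:v→1,2→2,c→3 1:v→1,2→4,c→5 2:v→6,2→2,c→7 3:v→8,2→9,c→3 4:v→4,2→10,c→11 5:v→12,2→13,c→5 6:v→6,2→4,c→14 7:v→15,2→16,c→17 8:v→8,2→13,c→18 9:v→19,2→9,c→20 10:v→10,2→21,c→22 11:v→23,2→24,c→22 12:v→12,2→13,c→25 13:v→13,2→26,c→27 14:v→28,2→29,c→22 15:v→15,2→29,c→22 16:v→28,2→16,c→30 17:v→10,2→21,c→17 18:v→31,2→32,c→18 19:v→19,2→13,c→33 20:v→34,2→20,c→35 21:v→21,2→21,c→21 22:v→26,2→21,c→22 23:v→23,2→24,c→30 24:v→35,2→21,c→36 25:v→25,2→37,c→38 26:v→26,2→21,c→30 27:v→27,2→36,c→35 28:v→28,2→29,c→30 29:v→29,2→26,c→30 30:v→30,2→21,c→35 31:v→31,2→32,c→25 32:v→32,2→39,c→40 33:v→33,2→41,c→35 34:v→34,2→42,c→35 35:v→21,2→21,c→35 36:v→35,2→21,c→35 37:v→37,2→39,c→43 38:v→21,2→44,c→38 39:v→39,2→21,c→21 40:v→40,2→45,c→35 41:v→41,2→39,c→35 42:v→42,2→30,c→35 43:v→21,2→46,c→35 44:v→21,2→46,c→43 45:v→46,2→21,c→21 46:v→21,2→21,c→21.
'v222': N↓-sim [56, 47, 31, 15, 2] end={s20,s56} — reject; 4/4 del acc.
'2cc2': run [56, 46, 37, 12, 1] end={s20} — reject; 4/4 single-dels accept.
'c2ccv': |S_i|=[56, 51, 35, 23, 6, 1] end={s20} ∉↓L; 5/5 deletions ∈↓L.
'v2c2vv': run [56, 47, 31, 20, 10, 5, 1] end={s20} rej; 6/6 single-dels accept.
'vcvccv': run [56, 47, 37, 31, 20, 9, 1] end={s20} ∉↓L; 6/6 del acc.
'cvc22c': run [56, 51, 41, 28, 17, 7, 3] end={s20,s28,s57} rej; 6/6 single-dels accept.
6 words, ⪯-incomp.


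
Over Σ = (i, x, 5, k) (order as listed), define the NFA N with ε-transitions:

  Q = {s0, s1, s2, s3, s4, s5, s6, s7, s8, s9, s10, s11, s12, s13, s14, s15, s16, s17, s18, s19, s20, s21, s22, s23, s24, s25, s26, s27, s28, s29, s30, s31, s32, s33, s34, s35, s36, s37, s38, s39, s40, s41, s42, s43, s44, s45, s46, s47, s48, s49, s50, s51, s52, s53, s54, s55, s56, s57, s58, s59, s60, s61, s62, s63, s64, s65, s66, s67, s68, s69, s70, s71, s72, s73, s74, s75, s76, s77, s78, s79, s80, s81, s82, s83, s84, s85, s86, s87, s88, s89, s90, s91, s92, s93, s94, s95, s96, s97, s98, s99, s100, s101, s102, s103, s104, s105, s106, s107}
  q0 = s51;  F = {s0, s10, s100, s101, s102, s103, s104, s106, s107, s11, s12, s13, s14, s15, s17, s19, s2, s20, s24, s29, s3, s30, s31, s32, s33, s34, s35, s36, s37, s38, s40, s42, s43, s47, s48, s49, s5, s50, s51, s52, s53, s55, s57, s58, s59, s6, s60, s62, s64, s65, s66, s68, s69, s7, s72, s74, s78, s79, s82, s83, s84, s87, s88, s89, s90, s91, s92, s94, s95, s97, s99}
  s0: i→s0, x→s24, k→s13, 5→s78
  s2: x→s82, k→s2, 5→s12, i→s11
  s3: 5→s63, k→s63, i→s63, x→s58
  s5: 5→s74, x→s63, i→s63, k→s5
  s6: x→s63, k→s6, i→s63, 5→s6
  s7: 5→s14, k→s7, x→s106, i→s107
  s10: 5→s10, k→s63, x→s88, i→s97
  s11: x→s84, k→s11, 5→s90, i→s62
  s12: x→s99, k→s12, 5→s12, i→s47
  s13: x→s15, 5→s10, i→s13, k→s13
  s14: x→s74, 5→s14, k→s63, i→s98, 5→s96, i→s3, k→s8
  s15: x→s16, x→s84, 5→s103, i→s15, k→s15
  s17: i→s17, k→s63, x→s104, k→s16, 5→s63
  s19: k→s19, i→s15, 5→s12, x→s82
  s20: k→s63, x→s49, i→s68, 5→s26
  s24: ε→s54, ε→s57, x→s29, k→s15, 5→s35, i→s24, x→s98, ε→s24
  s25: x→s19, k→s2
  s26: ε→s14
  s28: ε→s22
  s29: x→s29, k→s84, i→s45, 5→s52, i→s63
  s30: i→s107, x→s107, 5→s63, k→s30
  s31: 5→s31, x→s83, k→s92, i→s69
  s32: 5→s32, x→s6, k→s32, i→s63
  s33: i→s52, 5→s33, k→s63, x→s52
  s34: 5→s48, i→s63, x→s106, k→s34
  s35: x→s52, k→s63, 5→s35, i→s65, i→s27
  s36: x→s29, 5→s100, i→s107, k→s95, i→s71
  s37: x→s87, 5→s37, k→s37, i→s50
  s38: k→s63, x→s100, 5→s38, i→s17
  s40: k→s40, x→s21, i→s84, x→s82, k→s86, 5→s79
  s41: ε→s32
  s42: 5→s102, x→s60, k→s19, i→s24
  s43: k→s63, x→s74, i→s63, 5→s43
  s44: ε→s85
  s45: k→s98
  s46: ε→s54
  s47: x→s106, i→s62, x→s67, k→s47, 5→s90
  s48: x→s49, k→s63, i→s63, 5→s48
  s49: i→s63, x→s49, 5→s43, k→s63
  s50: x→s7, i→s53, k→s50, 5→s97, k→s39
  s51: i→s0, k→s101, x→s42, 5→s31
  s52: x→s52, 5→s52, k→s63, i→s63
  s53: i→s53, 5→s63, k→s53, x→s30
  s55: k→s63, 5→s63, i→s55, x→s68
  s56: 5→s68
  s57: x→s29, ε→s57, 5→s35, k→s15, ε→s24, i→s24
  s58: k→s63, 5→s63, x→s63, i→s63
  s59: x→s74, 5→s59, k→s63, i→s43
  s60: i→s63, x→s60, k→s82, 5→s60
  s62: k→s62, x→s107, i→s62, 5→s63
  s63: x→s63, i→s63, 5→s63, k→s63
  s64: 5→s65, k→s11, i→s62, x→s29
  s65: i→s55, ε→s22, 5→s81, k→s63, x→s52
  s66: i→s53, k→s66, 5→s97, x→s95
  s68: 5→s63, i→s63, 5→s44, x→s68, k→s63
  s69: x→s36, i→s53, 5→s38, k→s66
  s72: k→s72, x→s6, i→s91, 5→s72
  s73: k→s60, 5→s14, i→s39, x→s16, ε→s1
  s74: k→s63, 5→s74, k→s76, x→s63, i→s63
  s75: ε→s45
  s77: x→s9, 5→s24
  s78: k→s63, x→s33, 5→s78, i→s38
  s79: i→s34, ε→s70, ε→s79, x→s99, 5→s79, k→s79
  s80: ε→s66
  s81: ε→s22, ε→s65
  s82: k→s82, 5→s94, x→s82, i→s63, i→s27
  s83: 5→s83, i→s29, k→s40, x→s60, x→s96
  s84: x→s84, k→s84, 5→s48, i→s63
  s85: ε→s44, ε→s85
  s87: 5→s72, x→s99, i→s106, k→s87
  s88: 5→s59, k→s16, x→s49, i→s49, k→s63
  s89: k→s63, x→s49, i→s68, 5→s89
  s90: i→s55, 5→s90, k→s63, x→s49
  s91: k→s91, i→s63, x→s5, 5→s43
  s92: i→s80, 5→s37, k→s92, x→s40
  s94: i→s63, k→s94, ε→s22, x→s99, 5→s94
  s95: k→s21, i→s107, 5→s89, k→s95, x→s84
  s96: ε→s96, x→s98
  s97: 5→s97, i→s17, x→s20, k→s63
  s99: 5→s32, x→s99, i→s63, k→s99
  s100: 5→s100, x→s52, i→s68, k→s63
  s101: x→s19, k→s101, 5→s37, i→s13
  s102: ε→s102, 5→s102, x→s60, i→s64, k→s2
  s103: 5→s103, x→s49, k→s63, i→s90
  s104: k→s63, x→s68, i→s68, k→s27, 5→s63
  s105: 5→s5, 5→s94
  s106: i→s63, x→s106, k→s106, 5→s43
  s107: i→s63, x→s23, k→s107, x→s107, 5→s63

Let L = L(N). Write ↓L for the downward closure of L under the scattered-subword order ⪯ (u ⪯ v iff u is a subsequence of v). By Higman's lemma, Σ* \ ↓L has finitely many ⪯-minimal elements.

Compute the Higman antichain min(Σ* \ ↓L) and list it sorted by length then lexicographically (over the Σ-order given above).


min(Σ*\↓L) = [i5k, xxi, 5ii5, 5xii, k5x5xx].

|Q|=108, |F|=71, |δ|=345 (23 ε).
min D↑ (71 st, q0=0, F={20}): 0:i→1,x→2,5→3,k→4 1:i→1,x→5,5→6,k→7 2:i→5,x→8,5→9,k→10 3:i→11,x→12,5→3,k→13 4:i→7,x→10,5→14,k→4 5:i→5,x→15,5→16,k→17 6:i→18,x→19,5→6,k→20 7:i→7,x→17,5→21,k→7 8:i→20,x→8,5→8,k→22 9:i→23,x→8,5→9,k→24 10:i→17,x→22,5→25,k→10 11:i→26,x→27,5→18,k→28 12:i→15,x→8,5→12,k→29 13:i→28,x→29,5→14,k→13 14:i→30,x→31,5→14,k→14 15:i→20,x→15,5→32,k→33 16:i→34,x→32,5→16,k→20 17:i→17,x→33,5→35,k→17 18:i→36,x→37,5→18,k→20 19:i→32,x→32,5→19,k→20 20:i→20,x→20,5→20,k→20 21:i→38,x→39,5→21,k→20 22:i→20,x→22,5→40,k→22 23:i→41,x→15,5→34,k→42 24:i→42,x→22,5→25,k→24 25:i→43,x→44,5→25,k→25 26:i→26,x→45,5→20,k→26 27:i→46,x→15,5→37,k→47 28:i→26,x→47,5→38,k→28 29:i→33,x→22,5→48,k→29 30:i→26,x→49,5→38,k→30 31:i→50,x→44,5→51,k→31 32:i→20,x→32,5→32,k→20 33:i→20,x→33,5→52,k→33 34:i→53,x→32,5→34,k→20 35:i→54,x→55,5→35,k→20 36:i→36,x→56,5→20,k→20 37:i→57,x→32,5→37,k→20 38:i→36,x→58,5→38,k→20 39:i→55,x→55,5→59,k→20 40:i→20,x→44,5→40,k→40 41:i→41,x→46,5→20,k→41 42:i→41,x→33,5→54,k→42 43:i→41,x→50,5→54,k→43 44:i→20,x→44,5→60,k→44 45:i→46,x→46,5→20,k→45 46:i→20,x→46,5→20,k→46 47:i→46,x→33,5→61,k→47 48:i→62,x→44,5→48,k→48 49:i→46,x→50,5→63,k→49 50:i→20,x→50,5→64,k→50 51:i→65,x→66,5→51,k→51 52:i→20,x→55,5→52,k→20 53:i→53,x→57,5→20,k→20 54:i→53,x→55,5→54,k→20 55:i→20,x→55,5→64,k→20 56:i→57,x→57,5→20,k→20 57:i→20,x→57,5→20,k→20 58:i→57,x→55,5→63,k→20 59:i→64,x→67,5→59,k→20 60:i→20,x→66,5→60,k→60 61:i→57,x→55,5→61,k→20 62:i→20,x→50,5→52,k→62 63:i→68,x→67,5→63,k→20 64:i→20,x→67,5→64,k→20 65:i→20,x→69,5→64,k→65 66:i→20,x→20,5→66,k→66 67:i→20,x→20,5→67,k→20 68:i→20,x→70,5→20,k→20 69:i→20,x→20,5→67,k→69 70:i→20,x→20,5→20,k→20.
'i5k': run [93, 70, 38, 5] end={s16,s27,s63,s76,s8} rej; 3/3 deletions ∈↓L.
'xxi': N↓-sim [93, 75, 31, 4] end={s27,s45,s63,s98} — reject; 3/3 del acc.
'5ii5': run [93, 83, 57, 19, 3] end={s44,s63,s85} ∉↓L; 4/4 single-dels accept.
'5xii': run [93, 83, 56, 24, 3] end={s45,s63,s98} — reject; 4/4 deletions ∈↓L.
'k5x5xx': N↓-sim [93, 69, 54, 34, 19, 7, 1] end={s63} rej; 6/6 deletions ∈↓L.
5 words, ⪯-incomp.


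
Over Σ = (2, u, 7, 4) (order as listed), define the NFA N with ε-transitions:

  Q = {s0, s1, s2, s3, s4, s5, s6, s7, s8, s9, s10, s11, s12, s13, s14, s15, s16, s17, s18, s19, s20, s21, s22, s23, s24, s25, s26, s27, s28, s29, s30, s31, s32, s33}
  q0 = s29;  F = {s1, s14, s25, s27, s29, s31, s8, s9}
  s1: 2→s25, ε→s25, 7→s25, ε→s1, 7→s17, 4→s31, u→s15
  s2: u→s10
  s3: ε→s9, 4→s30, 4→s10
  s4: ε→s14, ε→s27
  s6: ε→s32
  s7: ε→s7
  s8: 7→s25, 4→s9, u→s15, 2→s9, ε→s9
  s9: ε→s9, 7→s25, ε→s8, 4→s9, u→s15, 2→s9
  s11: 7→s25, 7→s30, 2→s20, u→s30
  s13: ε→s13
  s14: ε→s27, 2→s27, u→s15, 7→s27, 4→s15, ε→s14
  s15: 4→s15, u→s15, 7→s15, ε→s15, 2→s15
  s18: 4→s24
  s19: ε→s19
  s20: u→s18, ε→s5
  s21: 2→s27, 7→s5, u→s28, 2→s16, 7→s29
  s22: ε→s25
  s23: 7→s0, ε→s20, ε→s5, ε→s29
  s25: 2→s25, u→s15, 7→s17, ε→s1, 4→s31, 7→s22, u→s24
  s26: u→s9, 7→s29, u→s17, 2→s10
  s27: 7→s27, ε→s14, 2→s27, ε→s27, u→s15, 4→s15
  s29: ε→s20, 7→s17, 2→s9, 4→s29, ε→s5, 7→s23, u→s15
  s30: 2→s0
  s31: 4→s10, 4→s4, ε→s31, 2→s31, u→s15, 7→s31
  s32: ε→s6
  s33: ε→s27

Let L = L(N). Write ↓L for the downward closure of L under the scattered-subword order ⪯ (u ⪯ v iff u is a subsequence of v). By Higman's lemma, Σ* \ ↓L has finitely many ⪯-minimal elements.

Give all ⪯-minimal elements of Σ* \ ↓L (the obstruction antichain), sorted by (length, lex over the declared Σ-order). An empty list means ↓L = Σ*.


|Q|=34, |F|=8, |δ|=89 (28 ε).
min D↑ (6 st, q0=0, F={2}): 0:2→1,u→2,7→0,4→0 1:2→1,u→2,7→3,4→1 2:2→2,u→2,7→2,4→2 3:2→3,u→2,7→3,4→4 4:2→4,u→2,7→4,4→5 5:2→5,u→2,7→5,4→2 [Hopcroft].
'u': N↓-sim [19, 3] end={s15,s18,s24} — reject; 1/1 single-dels accept.
'27444': N↓-sim [19, 13, 11, 6, 5, 1] end={s15} rej; 5/5 del acc.
2 words, ⪯-incomp.

A = [u, 27444].


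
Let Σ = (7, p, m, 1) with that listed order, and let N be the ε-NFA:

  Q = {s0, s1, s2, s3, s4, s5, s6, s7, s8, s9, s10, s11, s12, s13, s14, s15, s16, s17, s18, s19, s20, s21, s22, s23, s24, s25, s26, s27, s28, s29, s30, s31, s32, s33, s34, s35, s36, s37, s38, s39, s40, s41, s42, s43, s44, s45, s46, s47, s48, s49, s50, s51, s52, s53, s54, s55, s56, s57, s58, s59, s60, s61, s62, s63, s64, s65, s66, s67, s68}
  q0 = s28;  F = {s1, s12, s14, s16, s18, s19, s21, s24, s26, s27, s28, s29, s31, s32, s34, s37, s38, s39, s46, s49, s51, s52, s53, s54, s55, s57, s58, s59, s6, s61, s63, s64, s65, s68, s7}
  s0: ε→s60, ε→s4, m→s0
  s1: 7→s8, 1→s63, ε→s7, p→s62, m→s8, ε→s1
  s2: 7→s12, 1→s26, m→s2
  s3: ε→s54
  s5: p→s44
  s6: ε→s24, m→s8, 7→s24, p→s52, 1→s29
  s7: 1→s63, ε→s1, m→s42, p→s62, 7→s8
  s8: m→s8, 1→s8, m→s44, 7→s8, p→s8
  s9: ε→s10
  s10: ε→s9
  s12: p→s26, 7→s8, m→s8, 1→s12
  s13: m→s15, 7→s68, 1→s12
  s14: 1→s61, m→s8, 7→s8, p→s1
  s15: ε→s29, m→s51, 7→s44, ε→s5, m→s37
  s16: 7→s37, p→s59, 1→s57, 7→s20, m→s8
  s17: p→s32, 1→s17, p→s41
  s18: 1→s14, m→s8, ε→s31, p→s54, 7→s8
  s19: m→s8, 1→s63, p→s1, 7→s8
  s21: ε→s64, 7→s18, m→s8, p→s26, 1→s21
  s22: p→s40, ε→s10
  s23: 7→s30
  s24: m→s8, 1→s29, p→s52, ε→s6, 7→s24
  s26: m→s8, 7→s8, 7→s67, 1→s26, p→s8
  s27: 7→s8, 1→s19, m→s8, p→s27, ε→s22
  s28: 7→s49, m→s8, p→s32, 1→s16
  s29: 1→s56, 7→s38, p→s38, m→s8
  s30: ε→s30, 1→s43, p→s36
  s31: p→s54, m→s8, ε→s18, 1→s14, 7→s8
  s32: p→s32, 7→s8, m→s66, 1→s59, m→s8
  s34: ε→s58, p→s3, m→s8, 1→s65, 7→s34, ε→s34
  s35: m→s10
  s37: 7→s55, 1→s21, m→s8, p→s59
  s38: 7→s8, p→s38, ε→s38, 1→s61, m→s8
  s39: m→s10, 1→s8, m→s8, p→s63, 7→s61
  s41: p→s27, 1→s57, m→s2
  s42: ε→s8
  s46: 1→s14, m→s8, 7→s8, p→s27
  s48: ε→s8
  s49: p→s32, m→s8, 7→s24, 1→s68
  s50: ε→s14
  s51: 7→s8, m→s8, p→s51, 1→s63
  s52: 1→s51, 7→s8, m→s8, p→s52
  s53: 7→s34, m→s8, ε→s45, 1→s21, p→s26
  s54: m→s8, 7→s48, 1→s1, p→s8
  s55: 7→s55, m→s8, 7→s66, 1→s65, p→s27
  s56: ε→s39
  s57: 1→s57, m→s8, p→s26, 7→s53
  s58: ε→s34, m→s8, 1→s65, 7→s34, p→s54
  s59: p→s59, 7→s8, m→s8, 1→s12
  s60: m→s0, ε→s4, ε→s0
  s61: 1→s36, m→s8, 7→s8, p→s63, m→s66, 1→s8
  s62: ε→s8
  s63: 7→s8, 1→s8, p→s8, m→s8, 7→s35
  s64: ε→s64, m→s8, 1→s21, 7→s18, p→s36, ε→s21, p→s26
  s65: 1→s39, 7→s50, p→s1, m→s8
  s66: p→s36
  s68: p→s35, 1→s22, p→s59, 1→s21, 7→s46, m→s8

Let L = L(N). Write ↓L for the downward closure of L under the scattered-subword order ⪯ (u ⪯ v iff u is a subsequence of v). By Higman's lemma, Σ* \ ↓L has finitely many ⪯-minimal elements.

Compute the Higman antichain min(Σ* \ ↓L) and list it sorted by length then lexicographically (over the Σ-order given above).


min(Σ*\↓L) = [m, p7, 7177, 11pp, 77111, 77p11p].

|Q|=69, |F|=35, |δ|=212 (32 ε).
min D↑ (31 st, q0=0, F={3}): 0:7→1,p→2,m→3,1→4 1:7→5,p→2,m→3,1→6 2:7→3,p→2,m→3,1→7 3:7→3,p→3,m→3,1→3 4:7→8,p→7,m→3,1→9 5:7→5,p→10,m→3,1→11 6:7→12,p→7,m→3,1→13 7:7→3,p→7,m→3,1→14 8:7→15,p→7,m→3,1→13 9:7→16,p→17,m→3,1→9 10:7→3,p→10,m→3,1→18 11:7→19,p→19,m→3,1→20 12:7→3,p→21,m→3,1→22 13:7→23,p→17,m→3,1→13 14:7→3,p→17,m→3,1→14 15:7→15,p→21,m→3,1→24 16:7→25,p→17,m→3,1→13 17:7→3,p→3,m→3,1→17 18:7→3,p→18,m→3,1→26 19:7→3,p→19,m→3,1→27 20:7→27,p→26,m→3,1→3 21:7→3,p→21,m→3,1→28 22:7→3,p→29,m→3,1→27 23:7→3,p→30,m→3,1→22 24:7→22,p→29,m→3,1→20 25:7→25,p→30,m→3,1→24 26:7→3,p→3,m→3,1→3 27:7→3,p→26,m→3,1→3 28:7→3,p→29,m→3,1→26 29:7→3,p→3,m→3,1→26 30:7→3,p→3,m→3,1→29 (ε-aug+det+¬).
'm': N↓-sim [53, 7] end={s10,s36,s42,s44,s66,s8,s9} — reject; 1/1 single-dels accept.
'p7': N↓-sim [53, 28, 7] end={s10,s35,s44,s48,s67,s8,s9} rej; 2/2 deletions ∈↓L.
'7177': N↓-sim [53, 50, 37, 26, 6] end={s10,s35,s44,s48,s8,s9} rej; 4/4 del acc.
'11pp': |S_i|=[53, 47, 36, 17, 3] end={s44,s62,s8} ∉↓L; 4/4 deletions ∈↓L.
'77111': run [53, 50, 38, 22, 11, 3] end={s36,s44,s8} — reject; 5/5 single-dels accept.
'77p11p': |S_i|=[53, 50, 38, 23, 15, 7, 2] end={s44,s8} rej; 6/6 single-dels accept.
6 obstructions.


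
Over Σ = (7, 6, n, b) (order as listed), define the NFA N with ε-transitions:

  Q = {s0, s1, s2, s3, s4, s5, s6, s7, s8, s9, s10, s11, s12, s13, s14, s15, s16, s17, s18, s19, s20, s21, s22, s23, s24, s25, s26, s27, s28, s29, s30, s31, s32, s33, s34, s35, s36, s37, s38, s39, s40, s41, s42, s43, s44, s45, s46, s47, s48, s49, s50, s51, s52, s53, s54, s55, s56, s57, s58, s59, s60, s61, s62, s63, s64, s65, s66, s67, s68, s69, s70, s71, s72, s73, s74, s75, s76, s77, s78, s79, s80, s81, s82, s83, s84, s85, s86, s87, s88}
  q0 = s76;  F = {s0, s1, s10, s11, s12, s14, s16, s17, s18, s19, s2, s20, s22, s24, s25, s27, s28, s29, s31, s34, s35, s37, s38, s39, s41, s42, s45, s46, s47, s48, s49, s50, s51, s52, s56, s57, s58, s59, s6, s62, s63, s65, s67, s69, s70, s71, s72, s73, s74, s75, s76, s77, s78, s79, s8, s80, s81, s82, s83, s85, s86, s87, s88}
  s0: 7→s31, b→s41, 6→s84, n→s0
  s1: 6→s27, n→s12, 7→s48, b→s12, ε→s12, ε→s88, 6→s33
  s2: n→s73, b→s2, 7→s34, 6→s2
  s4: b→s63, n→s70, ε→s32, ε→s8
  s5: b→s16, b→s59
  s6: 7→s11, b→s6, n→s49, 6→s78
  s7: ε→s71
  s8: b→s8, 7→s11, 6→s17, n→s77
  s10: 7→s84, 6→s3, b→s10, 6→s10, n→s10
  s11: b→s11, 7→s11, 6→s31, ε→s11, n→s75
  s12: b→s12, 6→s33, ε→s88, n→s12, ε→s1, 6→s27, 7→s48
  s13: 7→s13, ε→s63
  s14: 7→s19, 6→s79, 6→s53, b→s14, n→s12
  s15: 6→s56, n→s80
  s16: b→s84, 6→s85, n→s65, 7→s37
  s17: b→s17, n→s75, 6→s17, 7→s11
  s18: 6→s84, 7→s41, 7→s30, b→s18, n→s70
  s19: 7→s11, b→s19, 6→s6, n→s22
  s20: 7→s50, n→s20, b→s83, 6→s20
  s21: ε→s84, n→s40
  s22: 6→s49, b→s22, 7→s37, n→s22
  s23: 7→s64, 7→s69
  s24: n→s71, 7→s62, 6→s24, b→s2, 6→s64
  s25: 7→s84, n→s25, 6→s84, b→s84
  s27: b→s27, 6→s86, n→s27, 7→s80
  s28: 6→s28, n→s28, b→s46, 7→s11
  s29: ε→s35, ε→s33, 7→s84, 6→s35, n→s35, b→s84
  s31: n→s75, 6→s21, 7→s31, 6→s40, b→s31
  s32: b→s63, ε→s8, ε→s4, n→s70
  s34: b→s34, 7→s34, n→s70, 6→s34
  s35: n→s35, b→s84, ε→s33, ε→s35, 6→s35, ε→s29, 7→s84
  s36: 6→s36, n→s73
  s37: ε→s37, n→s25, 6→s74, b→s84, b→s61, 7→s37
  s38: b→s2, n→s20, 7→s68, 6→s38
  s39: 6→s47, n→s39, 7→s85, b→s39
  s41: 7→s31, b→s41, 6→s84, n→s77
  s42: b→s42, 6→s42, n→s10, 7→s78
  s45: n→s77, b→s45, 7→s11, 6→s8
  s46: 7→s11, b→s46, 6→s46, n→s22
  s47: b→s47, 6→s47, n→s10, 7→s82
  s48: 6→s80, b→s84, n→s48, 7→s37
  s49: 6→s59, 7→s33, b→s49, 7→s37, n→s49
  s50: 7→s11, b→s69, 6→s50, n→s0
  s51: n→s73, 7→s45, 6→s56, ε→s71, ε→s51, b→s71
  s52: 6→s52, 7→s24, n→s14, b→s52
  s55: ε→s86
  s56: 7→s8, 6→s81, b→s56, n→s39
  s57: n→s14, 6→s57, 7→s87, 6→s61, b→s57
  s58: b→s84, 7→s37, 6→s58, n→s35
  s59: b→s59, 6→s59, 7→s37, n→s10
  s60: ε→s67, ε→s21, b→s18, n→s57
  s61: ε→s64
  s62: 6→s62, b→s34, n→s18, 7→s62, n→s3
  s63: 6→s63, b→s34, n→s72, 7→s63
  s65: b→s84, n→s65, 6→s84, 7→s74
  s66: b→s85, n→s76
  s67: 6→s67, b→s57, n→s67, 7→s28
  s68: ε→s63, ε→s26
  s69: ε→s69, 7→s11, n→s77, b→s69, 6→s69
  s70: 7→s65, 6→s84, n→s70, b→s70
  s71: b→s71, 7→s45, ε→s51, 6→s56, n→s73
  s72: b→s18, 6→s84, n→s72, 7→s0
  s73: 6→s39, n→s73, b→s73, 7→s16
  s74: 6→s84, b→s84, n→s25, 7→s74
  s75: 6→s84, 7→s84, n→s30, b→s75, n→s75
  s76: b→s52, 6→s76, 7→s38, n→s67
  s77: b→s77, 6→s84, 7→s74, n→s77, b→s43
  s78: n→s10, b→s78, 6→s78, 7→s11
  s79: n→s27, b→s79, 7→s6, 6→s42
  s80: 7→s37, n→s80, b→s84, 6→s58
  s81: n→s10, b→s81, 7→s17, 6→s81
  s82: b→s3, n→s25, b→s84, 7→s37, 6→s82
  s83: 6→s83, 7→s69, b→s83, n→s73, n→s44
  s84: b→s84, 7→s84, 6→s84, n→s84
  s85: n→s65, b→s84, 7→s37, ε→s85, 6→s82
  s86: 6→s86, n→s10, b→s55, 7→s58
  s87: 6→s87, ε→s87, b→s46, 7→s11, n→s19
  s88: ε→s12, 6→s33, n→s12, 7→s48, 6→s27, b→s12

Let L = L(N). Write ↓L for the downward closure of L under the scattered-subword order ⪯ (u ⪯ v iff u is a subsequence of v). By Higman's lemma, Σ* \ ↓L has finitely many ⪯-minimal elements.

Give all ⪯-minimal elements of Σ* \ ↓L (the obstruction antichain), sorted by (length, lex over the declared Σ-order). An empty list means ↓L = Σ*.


A = [77n6, 7bn7b, n7766, n77n7, bnn7b, bn66n7].

|Q|=89, |F|=63, |δ|=321 (31 ε).
min D↑ (60 st, q0=0, F={25}): 0:7→1,6→0,n→2,b→3 1:7→4,6→1,n→5,b→6 2:7→7,6→2,n→2,b→8 3:7→9,6→3,n→10,b→3 4:7→4,6→4,n→11,b→12 5:7→13,6→5,n→5,b→14 6:7→12,6→6,n→15,b→6 7:7→16,6→7,n→7,b→17 8:7→18,6→8,n→10,b→8 9:7→19,6→9,n→20,b→6 10:7→21,6→22,n→23,b→10 11:7→24,6→25,n→11,b→26 12:7→12,6→12,n→27,b→12 13:7→16,6→13,n→24,b→28 14:7→28,6→14,n→15,b→14 15:7→29,6→30,n→15,b→15 16:7→16,6→31,n→32,b→16 17:7→16,6→17,n→33,b→17 18:7→16,6→18,n→21,b→17 19:7→19,6→19,n→26,b→12 20:7→34,6→35,n→15,b→20 21:7→16,6→36,n→33,b→21 22:7→36,6→37,n→38,b→22 23:7→39,6→38,n→23,b→23 24:7→31,6→25,n→24,b→40 25:7→25,6→25,n→25,b→25 26:7→40,6→25,n→27,b→26 27:7→41,6→25,n→27,b→27 28:7→16,6→28,n→42,b→28 29:7→43,6→44,n→41,b→25 30:7→44,6→45,n→30,b→30 31:7→31,6→25,n→32,b→31 32:7→25,6→25,n→32,b→32 33:7→43,6→46,n→33,b→33 34:7→16,6→47,n→42,b→34 35:7→47,6→48,n→30,b→35 36:7→16,6→49,n→46,b→36 37:7→49,6→37,n→50,b→37 38:7→51,6→52,n→38,b→38 39:7→43,6→51,n→39,b→25 40:7→31,6→25,n→42,b→40 41:7→53,6→25,n→41,b→25 42:7→53,6→25,n→42,b→42 43:7→43,6→53,n→54,b→25 44:7→43,6→55,n→41,b→25 45:7→55,6→45,n→50,b→45 46:7→43,6→56,n→46,b→46 47:7→16,6→57,n→42,b→47 48:7→57,6→48,n→50,b→48 49:7→16,6→49,n→50,b→49 50:7→25,6→50,n→50,b→50 51:7→43,6→58,n→51,b→25 52:7→58,6→52,n→50,b→52 53:7→53,6→25,n→54,b→25 54:7→25,6→25,n→54,b→25 55:7→43,6→55,n→54,b→25 56:7→43,6→56,n→50,b→56 57:7→16,6→57,n→32,b→57 58:7→43,6→58,n→59,b→25 59:7→25,6→59,n→59,b→25 (ε-aug+det+¬).
'77n6': |S_i|=[77, 63, 35, 17, 3] end={s21,s40,s84} ∉↓L; 4/4 single-dels accept.
'7bn7b': N↓-sim [77, 63, 46, 26, 12, 4] end={s3,s61,s64,s84} rej; 5/5 del acc.
'n7766': N↓-sim [77, 67, 42, 13, 8, 3] end={s21,s40,s84} rej; 5/5 del acc.
'n77n7': N↓-sim [77, 67, 42, 13, 5, 1] end={s84} — reject; 5/5 deletions ∈↓L.
'bnn7b': N↓-sim [77, 66, 56, 36, 17, 4] end={s3,s61,s64,s84} rej; 5/5 single-dels accept.
'bn66n7': run [77, 66, 56, 40, 27, 10, 1] end={s84} rej; 6/6 del acc.
6 words, ⪯-incomp.
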